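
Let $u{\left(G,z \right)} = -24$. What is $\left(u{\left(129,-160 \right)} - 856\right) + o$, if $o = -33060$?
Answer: $-33940$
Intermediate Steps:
$\left(u{\left(129,-160 \right)} - 856\right) + o = \left(-24 - 856\right) - 33060 = -880 - 33060 = -33940$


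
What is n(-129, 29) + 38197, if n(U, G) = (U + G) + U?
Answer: 37968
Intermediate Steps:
n(U, G) = G + 2*U (n(U, G) = (G + U) + U = G + 2*U)
n(-129, 29) + 38197 = (29 + 2*(-129)) + 38197 = (29 - 258) + 38197 = -229 + 38197 = 37968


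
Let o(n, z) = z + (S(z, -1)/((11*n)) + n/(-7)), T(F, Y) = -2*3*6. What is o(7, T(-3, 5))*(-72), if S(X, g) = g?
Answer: 205200/77 ≈ 2664.9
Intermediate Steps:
T(F, Y) = -36 (T(F, Y) = -6*6 = -36)
o(n, z) = z - n/7 - 1/(11*n) (o(n, z) = z + (-1/(11*n) + n/(-7)) = z + (-1/(11*n) + n*(-⅐)) = z + (-1/(11*n) - n/7) = z + (-n/7 - 1/(11*n)) = z - n/7 - 1/(11*n))
o(7, T(-3, 5))*(-72) = (-36 - ⅐*7 - 1/11/7)*(-72) = (-36 - 1 - 1/11*⅐)*(-72) = (-36 - 1 - 1/77)*(-72) = -2850/77*(-72) = 205200/77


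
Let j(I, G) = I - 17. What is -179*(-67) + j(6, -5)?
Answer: 11982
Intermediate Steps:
j(I, G) = -17 + I
-179*(-67) + j(6, -5) = -179*(-67) + (-17 + 6) = 11993 - 11 = 11982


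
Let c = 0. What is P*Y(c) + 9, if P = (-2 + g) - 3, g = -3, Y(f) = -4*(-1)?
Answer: -23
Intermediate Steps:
Y(f) = 4
P = -8 (P = (-2 - 3) - 3 = -5 - 3 = -8)
P*Y(c) + 9 = -8*4 + 9 = -32 + 9 = -23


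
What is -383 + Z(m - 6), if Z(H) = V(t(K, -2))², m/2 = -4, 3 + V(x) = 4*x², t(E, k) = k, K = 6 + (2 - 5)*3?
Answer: -214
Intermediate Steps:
K = -3 (K = 6 - 3*3 = 6 - 9 = -3)
V(x) = -3 + 4*x²
m = -8 (m = 2*(-4) = -8)
Z(H) = 169 (Z(H) = (-3 + 4*(-2)²)² = (-3 + 4*4)² = (-3 + 16)² = 13² = 169)
-383 + Z(m - 6) = -383 + 169 = -214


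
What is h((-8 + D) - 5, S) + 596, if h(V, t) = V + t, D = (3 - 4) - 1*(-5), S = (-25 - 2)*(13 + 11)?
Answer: -61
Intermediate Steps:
S = -648 (S = -27*24 = -648)
D = 4 (D = -1 + 5 = 4)
h((-8 + D) - 5, S) + 596 = (((-8 + 4) - 5) - 648) + 596 = ((-4 - 5) - 648) + 596 = (-9 - 648) + 596 = -657 + 596 = -61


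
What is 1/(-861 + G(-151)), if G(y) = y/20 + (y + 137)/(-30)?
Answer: -12/10417 ≈ -0.0011520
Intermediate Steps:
G(y) = -137/30 + y/60 (G(y) = y*(1/20) + (137 + y)*(-1/30) = y/20 + (-137/30 - y/30) = -137/30 + y/60)
1/(-861 + G(-151)) = 1/(-861 + (-137/30 + (1/60)*(-151))) = 1/(-861 + (-137/30 - 151/60)) = 1/(-861 - 85/12) = 1/(-10417/12) = -12/10417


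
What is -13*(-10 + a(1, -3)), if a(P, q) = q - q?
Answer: 130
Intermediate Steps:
a(P, q) = 0
-13*(-10 + a(1, -3)) = -13*(-10 + 0) = -13*(-10) = 130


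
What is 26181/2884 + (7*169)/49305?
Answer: 1294265977/142195620 ≈ 9.1020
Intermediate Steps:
26181/2884 + (7*169)/49305 = 26181*(1/2884) + 1183*(1/49305) = 26181/2884 + 1183/49305 = 1294265977/142195620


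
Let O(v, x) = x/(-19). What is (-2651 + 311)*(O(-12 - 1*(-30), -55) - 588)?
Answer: 26013780/19 ≈ 1.3691e+6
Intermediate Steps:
O(v, x) = -x/19 (O(v, x) = x*(-1/19) = -x/19)
(-2651 + 311)*(O(-12 - 1*(-30), -55) - 588) = (-2651 + 311)*(-1/19*(-55) - 588) = -2340*(55/19 - 588) = -2340*(-11117/19) = 26013780/19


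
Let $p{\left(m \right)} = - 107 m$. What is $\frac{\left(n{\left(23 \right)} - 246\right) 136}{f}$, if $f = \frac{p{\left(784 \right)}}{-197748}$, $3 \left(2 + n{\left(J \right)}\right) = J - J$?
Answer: $- \frac{416852784}{5243} \approx -79507.0$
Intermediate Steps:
$n{\left(J \right)} = -2$ ($n{\left(J \right)} = -2 + \frac{J - J}{3} = -2 + \frac{1}{3} \cdot 0 = -2 + 0 = -2$)
$f = \frac{20972}{49437}$ ($f = \frac{\left(-107\right) 784}{-197748} = \left(-83888\right) \left(- \frac{1}{197748}\right) = \frac{20972}{49437} \approx 0.42422$)
$\frac{\left(n{\left(23 \right)} - 246\right) 136}{f} = \frac{\left(-2 - 246\right) 136}{\frac{20972}{49437}} = \left(-248\right) 136 \cdot \frac{49437}{20972} = \left(-33728\right) \frac{49437}{20972} = - \frac{416852784}{5243}$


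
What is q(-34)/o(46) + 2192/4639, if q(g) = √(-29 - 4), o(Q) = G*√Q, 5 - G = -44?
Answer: 2192/4639 + I*√1518/2254 ≈ 0.47252 + 0.017285*I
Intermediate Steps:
G = 49 (G = 5 - 1*(-44) = 5 + 44 = 49)
o(Q) = 49*√Q
q(g) = I*√33 (q(g) = √(-33) = I*√33)
q(-34)/o(46) + 2192/4639 = (I*√33)/((49*√46)) + 2192/4639 = (I*√33)*(√46/2254) + 2192*(1/4639) = I*√1518/2254 + 2192/4639 = 2192/4639 + I*√1518/2254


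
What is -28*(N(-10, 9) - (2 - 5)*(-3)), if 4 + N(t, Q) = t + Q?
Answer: 392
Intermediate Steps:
N(t, Q) = -4 + Q + t (N(t, Q) = -4 + (t + Q) = -4 + (Q + t) = -4 + Q + t)
-28*(N(-10, 9) - (2 - 5)*(-3)) = -28*((-4 + 9 - 10) - (2 - 5)*(-3)) = -28*(-5 - (-3)*(-3)) = -28*(-5 - 1*9) = -28*(-5 - 9) = -28*(-14) = 392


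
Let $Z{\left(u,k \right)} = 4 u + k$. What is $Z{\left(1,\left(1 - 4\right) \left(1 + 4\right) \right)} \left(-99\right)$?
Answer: $1089$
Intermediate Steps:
$Z{\left(u,k \right)} = k + 4 u$
$Z{\left(1,\left(1 - 4\right) \left(1 + 4\right) \right)} \left(-99\right) = \left(\left(1 - 4\right) \left(1 + 4\right) + 4 \cdot 1\right) \left(-99\right) = \left(\left(-3\right) 5 + 4\right) \left(-99\right) = \left(-15 + 4\right) \left(-99\right) = \left(-11\right) \left(-99\right) = 1089$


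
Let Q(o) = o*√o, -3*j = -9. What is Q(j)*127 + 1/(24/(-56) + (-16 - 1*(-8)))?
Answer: -7/59 + 381*√3 ≈ 659.79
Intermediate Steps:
j = 3 (j = -⅓*(-9) = 3)
Q(o) = o^(3/2)
Q(j)*127 + 1/(24/(-56) + (-16 - 1*(-8))) = 3^(3/2)*127 + 1/(24/(-56) + (-16 - 1*(-8))) = (3*√3)*127 + 1/(24*(-1/56) + (-16 + 8)) = 381*√3 + 1/(-3/7 - 8) = 381*√3 + 1/(-59/7) = 381*√3 - 7/59 = -7/59 + 381*√3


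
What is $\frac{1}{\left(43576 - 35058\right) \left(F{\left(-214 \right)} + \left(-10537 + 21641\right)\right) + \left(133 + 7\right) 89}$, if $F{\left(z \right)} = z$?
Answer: $\frac{1}{92773480} \approx 1.0779 \cdot 10^{-8}$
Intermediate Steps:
$\frac{1}{\left(43576 - 35058\right) \left(F{\left(-214 \right)} + \left(-10537 + 21641\right)\right) + \left(133 + 7\right) 89} = \frac{1}{\left(43576 - 35058\right) \left(-214 + \left(-10537 + 21641\right)\right) + \left(133 + 7\right) 89} = \frac{1}{8518 \left(-214 + 11104\right) + 140 \cdot 89} = \frac{1}{8518 \cdot 10890 + 12460} = \frac{1}{92761020 + 12460} = \frac{1}{92773480}$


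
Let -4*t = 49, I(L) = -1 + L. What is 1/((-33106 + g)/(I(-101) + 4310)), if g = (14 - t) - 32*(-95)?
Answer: -16832/120159 ≈ -0.14008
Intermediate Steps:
t = -49/4 (t = -¼*49 = -49/4 ≈ -12.250)
g = 12265/4 (g = (14 - 1*(-49/4)) - 32*(-95) = (14 + 49/4) + 3040 = 105/4 + 3040 = 12265/4 ≈ 3066.3)
1/((-33106 + g)/(I(-101) + 4310)) = 1/((-33106 + 12265/4)/((-1 - 101) + 4310)) = 1/(-120159/(4*(-102 + 4310))) = 1/(-120159/4/4208) = 1/(-120159/4*1/4208) = 1/(-120159/16832) = -16832/120159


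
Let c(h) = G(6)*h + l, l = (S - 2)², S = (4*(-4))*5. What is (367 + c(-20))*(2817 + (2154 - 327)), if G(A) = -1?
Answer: 33023484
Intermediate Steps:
S = -80 (S = -16*5 = -80)
l = 6724 (l = (-80 - 2)² = (-82)² = 6724)
c(h) = 6724 - h (c(h) = -h + 6724 = 6724 - h)
(367 + c(-20))*(2817 + (2154 - 327)) = (367 + (6724 - 1*(-20)))*(2817 + (2154 - 327)) = (367 + (6724 + 20))*(2817 + 1827) = (367 + 6744)*4644 = 7111*4644 = 33023484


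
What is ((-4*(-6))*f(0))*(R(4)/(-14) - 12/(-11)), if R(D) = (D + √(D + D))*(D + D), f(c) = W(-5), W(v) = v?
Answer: 11040/77 + 960*√2/7 ≈ 337.33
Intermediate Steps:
f(c) = -5
R(D) = 2*D*(D + √2*√D) (R(D) = (D + √(2*D))*(2*D) = (D + √2*√D)*(2*D) = 2*D*(D + √2*√D))
((-4*(-6))*f(0))*(R(4)/(-14) - 12/(-11)) = (-4*(-6)*(-5))*((2*4² + 2*√2*4^(3/2))/(-14) - 12/(-11)) = (24*(-5))*((2*16 + 2*√2*8)*(-1/14) - 12*(-1/11)) = -120*((32 + 16*√2)*(-1/14) + 12/11) = -120*((-16/7 - 8*√2/7) + 12/11) = -120*(-92/77 - 8*√2/7) = 11040/77 + 960*√2/7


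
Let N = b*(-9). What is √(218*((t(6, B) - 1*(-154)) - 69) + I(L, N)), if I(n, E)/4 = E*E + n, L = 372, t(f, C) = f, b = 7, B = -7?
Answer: √37202 ≈ 192.88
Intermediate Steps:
N = -63 (N = 7*(-9) = -63)
I(n, E) = 4*n + 4*E² (I(n, E) = 4*(E*E + n) = 4*(E² + n) = 4*(n + E²) = 4*n + 4*E²)
√(218*((t(6, B) - 1*(-154)) - 69) + I(L, N)) = √(218*((6 - 1*(-154)) - 69) + (4*372 + 4*(-63)²)) = √(218*((6 + 154) - 69) + (1488 + 4*3969)) = √(218*(160 - 69) + (1488 + 15876)) = √(218*91 + 17364) = √(19838 + 17364) = √37202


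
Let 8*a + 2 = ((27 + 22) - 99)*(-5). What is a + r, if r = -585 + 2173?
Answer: 1619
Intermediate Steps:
a = 31 (a = -¼ + (((27 + 22) - 99)*(-5))/8 = -¼ + ((49 - 99)*(-5))/8 = -¼ + (-50*(-5))/8 = -¼ + (⅛)*250 = -¼ + 125/4 = 31)
r = 1588
a + r = 31 + 1588 = 1619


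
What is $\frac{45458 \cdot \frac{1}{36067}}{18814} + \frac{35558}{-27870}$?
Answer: $- \frac{6031782731936}{4727898418515} \approx -1.2758$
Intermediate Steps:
$\frac{45458 \cdot \frac{1}{36067}}{18814} + \frac{35558}{-27870} = 45458 \cdot \frac{1}{36067} \cdot \frac{1}{18814} + 35558 \left(- \frac{1}{27870}\right) = \frac{45458}{36067} \cdot \frac{1}{18814} - \frac{17779}{13935} = \frac{22729}{339282269} - \frac{17779}{13935} = - \frac{6031782731936}{4727898418515}$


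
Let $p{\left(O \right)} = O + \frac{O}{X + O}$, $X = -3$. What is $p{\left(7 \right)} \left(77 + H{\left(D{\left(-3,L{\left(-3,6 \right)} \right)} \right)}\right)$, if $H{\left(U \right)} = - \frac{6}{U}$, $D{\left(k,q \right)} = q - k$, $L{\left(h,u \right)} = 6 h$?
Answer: $\frac{2709}{4} \approx 677.25$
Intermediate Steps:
$p{\left(O \right)} = O + \frac{O}{-3 + O}$
$p{\left(7 \right)} \left(77 + H{\left(D{\left(-3,L{\left(-3,6 \right)} \right)} \right)}\right) = \frac{7 \left(-2 + 7\right)}{-3 + 7} \left(77 - \frac{6}{6 \left(-3\right) - -3}\right) = 7 \cdot \frac{1}{4} \cdot 5 \left(77 - \frac{6}{-18 + 3}\right) = 7 \cdot \frac{1}{4} \cdot 5 \left(77 - \frac{6}{-15}\right) = \frac{35 \left(77 - - \frac{2}{5}\right)}{4} = \frac{35 \left(77 + \frac{2}{5}\right)}{4} = \frac{35}{4} \cdot \frac{387}{5} = \frac{2709}{4}$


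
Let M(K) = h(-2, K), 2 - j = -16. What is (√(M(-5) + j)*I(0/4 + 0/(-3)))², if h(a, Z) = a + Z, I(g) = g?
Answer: 0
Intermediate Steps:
h(a, Z) = Z + a
j = 18 (j = 2 - 1*(-16) = 2 + 16 = 18)
M(K) = -2 + K (M(K) = K - 2 = -2 + K)
(√(M(-5) + j)*I(0/4 + 0/(-3)))² = (√((-2 - 5) + 18)*(0/4 + 0/(-3)))² = (√(-7 + 18)*(0*(¼) + 0*(-⅓)))² = (√11*(0 + 0))² = (√11*0)² = 0² = 0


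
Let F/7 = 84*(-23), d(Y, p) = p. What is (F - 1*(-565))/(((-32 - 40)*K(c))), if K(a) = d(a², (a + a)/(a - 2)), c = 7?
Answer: 64795/1008 ≈ 64.281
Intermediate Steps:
K(a) = 2*a/(-2 + a) (K(a) = (a + a)/(a - 2) = (2*a)/(-2 + a) = 2*a/(-2 + a))
F = -13524 (F = 7*(84*(-23)) = 7*(-1932) = -13524)
(F - 1*(-565))/(((-32 - 40)*K(c))) = (-13524 - 1*(-565))/(((-32 - 40)*(2*7/(-2 + 7)))) = (-13524 + 565)/((-144*7/5)) = -12959/((-144*7/5)) = -12959/((-72*14/5)) = -12959/(-1008/5) = -12959*(-5/1008) = 64795/1008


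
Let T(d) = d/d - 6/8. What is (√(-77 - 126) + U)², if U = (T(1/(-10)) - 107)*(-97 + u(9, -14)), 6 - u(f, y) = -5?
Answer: 337125509/4 + 18361*I*√203 ≈ 8.4281e+7 + 2.616e+5*I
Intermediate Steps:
u(f, y) = 11 (u(f, y) = 6 - 1*(-5) = 6 + 5 = 11)
T(d) = ¼ (T(d) = 1 - 6*⅛ = 1 - ¾ = ¼)
U = 18361/2 (U = (¼ - 107)*(-97 + 11) = -427/4*(-86) = 18361/2 ≈ 9180.5)
(√(-77 - 126) + U)² = (√(-77 - 126) + 18361/2)² = (√(-203) + 18361/2)² = (I*√203 + 18361/2)² = (18361/2 + I*√203)²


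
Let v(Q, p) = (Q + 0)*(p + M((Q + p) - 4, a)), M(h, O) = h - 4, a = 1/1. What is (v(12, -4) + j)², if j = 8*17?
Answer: 7744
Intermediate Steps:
a = 1
M(h, O) = -4 + h
v(Q, p) = Q*(-8 + Q + 2*p) (v(Q, p) = (Q + 0)*(p + (-4 + ((Q + p) - 4))) = Q*(p + (-4 + (-4 + Q + p))) = Q*(p + (-8 + Q + p)) = Q*(-8 + Q + 2*p))
j = 136
(v(12, -4) + j)² = (12*(-8 + 12 + 2*(-4)) + 136)² = (12*(-8 + 12 - 8) + 136)² = (12*(-4) + 136)² = (-48 + 136)² = 88² = 7744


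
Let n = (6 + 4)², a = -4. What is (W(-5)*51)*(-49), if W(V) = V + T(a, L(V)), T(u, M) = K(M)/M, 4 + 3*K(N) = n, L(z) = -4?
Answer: 32487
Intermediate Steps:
n = 100 (n = 10² = 100)
K(N) = 32 (K(N) = -4/3 + (⅓)*100 = -4/3 + 100/3 = 32)
T(u, M) = 32/M
W(V) = -8 + V (W(V) = V + 32/(-4) = V + 32*(-¼) = V - 8 = -8 + V)
(W(-5)*51)*(-49) = ((-8 - 5)*51)*(-49) = -13*51*(-49) = -663*(-49) = 32487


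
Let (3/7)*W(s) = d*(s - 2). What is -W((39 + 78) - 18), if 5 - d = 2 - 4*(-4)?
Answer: 8827/3 ≈ 2942.3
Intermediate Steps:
d = -13 (d = 5 - (2 - 4*(-4)) = 5 - (2 + 16) = 5 - 1*18 = 5 - 18 = -13)
W(s) = 182/3 - 91*s/3 (W(s) = 7*(-13*(s - 2))/3 = 7*(-13*(-2 + s))/3 = 7*(26 - 13*s)/3 = 182/3 - 91*s/3)
-W((39 + 78) - 18) = -(182/3 - 91*((39 + 78) - 18)/3) = -(182/3 - 91*(117 - 18)/3) = -(182/3 - 91/3*99) = -(182/3 - 3003) = -1*(-8827/3) = 8827/3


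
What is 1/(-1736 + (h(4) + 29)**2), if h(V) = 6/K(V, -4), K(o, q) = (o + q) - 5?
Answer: -25/24079 ≈ -0.0010382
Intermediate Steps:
K(o, q) = -5 + o + q
h(V) = 6/(-9 + V) (h(V) = 6/(-5 + V - 4) = 6/(-9 + V))
1/(-1736 + (h(4) + 29)**2) = 1/(-1736 + (6/(-9 + 4) + 29)**2) = 1/(-1736 + (6/(-5) + 29)**2) = 1/(-1736 + (6*(-1/5) + 29)**2) = 1/(-1736 + (-6/5 + 29)**2) = 1/(-1736 + (139/5)**2) = 1/(-1736 + 19321/25) = 1/(-24079/25) = -25/24079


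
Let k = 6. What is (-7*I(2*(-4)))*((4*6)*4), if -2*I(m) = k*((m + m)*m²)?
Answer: -2064384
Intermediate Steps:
I(m) = -6*m³ (I(m) = -3*(m + m)*m² = -3*(2*m)*m² = -3*2*m³ = -6*m³)
(-7*I(2*(-4)))*((4*6)*4) = (-(-42)*(2*(-4))³)*((4*6)*4) = (-(-42)*(-8)³)*(24*4) = -(-42)*(-512)*96 = -7*3072*96 = -21504*96 = -2064384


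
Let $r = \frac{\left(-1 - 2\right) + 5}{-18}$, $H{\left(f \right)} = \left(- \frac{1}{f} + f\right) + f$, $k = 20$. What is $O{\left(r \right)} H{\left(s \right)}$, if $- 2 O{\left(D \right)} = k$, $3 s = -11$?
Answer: $\frac{2330}{33} \approx 70.606$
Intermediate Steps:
$s = - \frac{11}{3}$ ($s = \frac{1}{3} \left(-11\right) = - \frac{11}{3} \approx -3.6667$)
$H{\left(f \right)} = - \frac{1}{f} + 2 f$ ($H{\left(f \right)} = \left(f - \frac{1}{f}\right) + f = - \frac{1}{f} + 2 f$)
$r = - \frac{1}{9}$ ($r = \left(-3 + 5\right) \left(- \frac{1}{18}\right) = 2 \left(- \frac{1}{18}\right) = - \frac{1}{9} \approx -0.11111$)
$O{\left(D \right)} = -10$ ($O{\left(D \right)} = \left(- \frac{1}{2}\right) 20 = -10$)
$O{\left(r \right)} H{\left(s \right)} = - 10 \left(- \frac{1}{- \frac{11}{3}} + 2 \left(- \frac{11}{3}\right)\right) = - 10 \left(\left(-1\right) \left(- \frac{3}{11}\right) - \frac{22}{3}\right) = - 10 \left(\frac{3}{11} - \frac{22}{3}\right) = \left(-10\right) \left(- \frac{233}{33}\right) = \frac{2330}{33}$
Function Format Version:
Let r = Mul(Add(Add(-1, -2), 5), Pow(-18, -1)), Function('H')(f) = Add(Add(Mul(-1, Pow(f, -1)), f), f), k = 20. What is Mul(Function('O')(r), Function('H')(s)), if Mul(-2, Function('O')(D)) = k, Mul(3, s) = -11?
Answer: Rational(2330, 33) ≈ 70.606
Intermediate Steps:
s = Rational(-11, 3) (s = Mul(Rational(1, 3), -11) = Rational(-11, 3) ≈ -3.6667)
Function('H')(f) = Add(Mul(-1, Pow(f, -1)), Mul(2, f)) (Function('H')(f) = Add(Add(f, Mul(-1, Pow(f, -1))), f) = Add(Mul(-1, Pow(f, -1)), Mul(2, f)))
r = Rational(-1, 9) (r = Mul(Add(-3, 5), Rational(-1, 18)) = Mul(2, Rational(-1, 18)) = Rational(-1, 9) ≈ -0.11111)
Function('O')(D) = -10 (Function('O')(D) = Mul(Rational(-1, 2), 20) = -10)
Mul(Function('O')(r), Function('H')(s)) = Mul(-10, Add(Mul(-1, Pow(Rational(-11, 3), -1)), Mul(2, Rational(-11, 3)))) = Mul(-10, Add(Mul(-1, Rational(-3, 11)), Rational(-22, 3))) = Mul(-10, Add(Rational(3, 11), Rational(-22, 3))) = Mul(-10, Rational(-233, 33)) = Rational(2330, 33)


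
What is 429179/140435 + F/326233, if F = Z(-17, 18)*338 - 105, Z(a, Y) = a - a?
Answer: 139997607032/45814531355 ≈ 3.0557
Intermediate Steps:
Z(a, Y) = 0
F = -105 (F = 0*338 - 105 = 0 - 105 = -105)
429179/140435 + F/326233 = 429179/140435 - 105/326233 = 139997607032/45814531355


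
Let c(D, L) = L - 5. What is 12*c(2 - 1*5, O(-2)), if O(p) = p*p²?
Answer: -156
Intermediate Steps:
O(p) = p³
c(D, L) = -5 + L
12*c(2 - 1*5, O(-2)) = 12*(-5 + (-2)³) = 12*(-5 - 8) = 12*(-13) = -156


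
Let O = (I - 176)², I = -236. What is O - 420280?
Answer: -250536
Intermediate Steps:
O = 169744 (O = (-236 - 176)² = (-412)² = 169744)
O - 420280 = 169744 - 420280 = -250536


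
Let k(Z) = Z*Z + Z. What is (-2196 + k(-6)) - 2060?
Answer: -4226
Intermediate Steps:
k(Z) = Z + Z² (k(Z) = Z² + Z = Z + Z²)
(-2196 + k(-6)) - 2060 = (-2196 - 6*(1 - 6)) - 2060 = (-2196 - 6*(-5)) - 2060 = (-2196 + 30) - 2060 = -2166 - 2060 = -4226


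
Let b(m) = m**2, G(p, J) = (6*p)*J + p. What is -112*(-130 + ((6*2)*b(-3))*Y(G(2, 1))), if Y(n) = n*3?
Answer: -493472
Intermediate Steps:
G(p, J) = p + 6*J*p (G(p, J) = 6*J*p + p = p + 6*J*p)
Y(n) = 3*n
-112*(-130 + ((6*2)*b(-3))*Y(G(2, 1))) = -112*(-130 + ((6*2)*(-3)**2)*(3*(2*(1 + 6*1)))) = -112*(-130 + (12*9)*(3*(2*(1 + 6)))) = -112*(-130 + 108*(3*(2*7))) = -112*(-130 + 108*(3*14)) = -112*(-130 + 108*42) = -112*(-130 + 4536) = -112*4406 = -493472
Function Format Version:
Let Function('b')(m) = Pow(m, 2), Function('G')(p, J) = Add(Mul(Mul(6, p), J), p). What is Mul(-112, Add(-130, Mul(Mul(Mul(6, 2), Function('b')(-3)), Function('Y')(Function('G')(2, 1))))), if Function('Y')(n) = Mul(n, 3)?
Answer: -493472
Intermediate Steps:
Function('G')(p, J) = Add(p, Mul(6, J, p)) (Function('G')(p, J) = Add(Mul(6, J, p), p) = Add(p, Mul(6, J, p)))
Function('Y')(n) = Mul(3, n)
Mul(-112, Add(-130, Mul(Mul(Mul(6, 2), Function('b')(-3)), Function('Y')(Function('G')(2, 1))))) = Mul(-112, Add(-130, Mul(Mul(Mul(6, 2), Pow(-3, 2)), Mul(3, Mul(2, Add(1, Mul(6, 1))))))) = Mul(-112, Add(-130, Mul(Mul(12, 9), Mul(3, Mul(2, Add(1, 6)))))) = Mul(-112, Add(-130, Mul(108, Mul(3, Mul(2, 7))))) = Mul(-112, Add(-130, Mul(108, Mul(3, 14)))) = Mul(-112, Add(-130, Mul(108, 42))) = Mul(-112, Add(-130, 4536)) = Mul(-112, 4406) = -493472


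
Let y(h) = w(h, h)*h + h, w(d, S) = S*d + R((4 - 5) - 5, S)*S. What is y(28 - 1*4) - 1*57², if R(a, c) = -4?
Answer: 8295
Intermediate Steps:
w(d, S) = -4*S + S*d (w(d, S) = S*d - 4*S = -4*S + S*d)
y(h) = h + h²*(-4 + h) (y(h) = (h*(-4 + h))*h + h = h²*(-4 + h) + h = h + h²*(-4 + h))
y(28 - 1*4) - 1*57² = (28 - 1*4)*(1 + (28 - 1*4)*(-4 + (28 - 1*4))) - 1*57² = (28 - 4)*(1 + (28 - 4)*(-4 + (28 - 4))) - 1*3249 = 24*(1 + 24*(-4 + 24)) - 3249 = 24*(1 + 24*20) - 3249 = 24*(1 + 480) - 3249 = 24*481 - 3249 = 11544 - 3249 = 8295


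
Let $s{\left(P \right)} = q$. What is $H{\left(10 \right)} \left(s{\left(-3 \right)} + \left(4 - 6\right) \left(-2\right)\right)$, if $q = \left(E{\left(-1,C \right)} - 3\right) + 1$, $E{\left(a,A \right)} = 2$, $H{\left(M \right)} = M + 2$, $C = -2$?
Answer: $48$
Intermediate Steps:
$H{\left(M \right)} = 2 + M$
$q = 0$ ($q = \left(2 - 3\right) + 1 = -1 + 1 = 0$)
$s{\left(P \right)} = 0$
$H{\left(10 \right)} \left(s{\left(-3 \right)} + \left(4 - 6\right) \left(-2\right)\right) = \left(2 + 10\right) \left(0 + \left(4 - 6\right) \left(-2\right)\right) = 12 \left(0 - -4\right) = 12 \left(0 + 4\right) = 12 \cdot 4 = 48$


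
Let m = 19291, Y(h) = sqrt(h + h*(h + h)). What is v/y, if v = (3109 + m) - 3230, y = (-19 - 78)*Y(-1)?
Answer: -19170/97 ≈ -197.63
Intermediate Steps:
Y(h) = sqrt(h + 2*h**2) (Y(h) = sqrt(h + h*(2*h)) = sqrt(h + 2*h**2))
y = -97 (y = (-19 - 78)*sqrt(-(1 + 2*(-1))) = -97*sqrt(1) = -97*1 = -97)
v = 19170 (v = (3109 + 19291) - 3230 = 22400 - 3230 = 19170)
v/y = 19170/(-97) = 19170*(-1/97) = -19170/97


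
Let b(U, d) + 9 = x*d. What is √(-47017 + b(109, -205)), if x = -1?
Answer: I*√46821 ≈ 216.38*I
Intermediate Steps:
b(U, d) = -9 - d
√(-47017 + b(109, -205)) = √(-47017 + (-9 - 1*(-205))) = √(-47017 + (-9 + 205)) = √(-47017 + 196) = √(-46821) = I*√46821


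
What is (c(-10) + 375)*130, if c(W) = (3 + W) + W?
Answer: 46540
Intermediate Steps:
c(W) = 3 + 2*W
(c(-10) + 375)*130 = ((3 + 2*(-10)) + 375)*130 = ((3 - 20) + 375)*130 = (-17 + 375)*130 = 358*130 = 46540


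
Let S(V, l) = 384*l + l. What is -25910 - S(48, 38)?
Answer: -40540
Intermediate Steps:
S(V, l) = 385*l
-25910 - S(48, 38) = -25910 - 385*38 = -25910 - 1*14630 = -25910 - 14630 = -40540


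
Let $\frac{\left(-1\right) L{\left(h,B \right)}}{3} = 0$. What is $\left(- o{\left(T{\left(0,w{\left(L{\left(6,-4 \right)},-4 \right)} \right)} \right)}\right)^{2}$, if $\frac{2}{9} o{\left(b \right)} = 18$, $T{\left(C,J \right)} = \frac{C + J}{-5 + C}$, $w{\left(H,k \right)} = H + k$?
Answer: $6561$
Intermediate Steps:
$L{\left(h,B \right)} = 0$ ($L{\left(h,B \right)} = \left(-3\right) 0 = 0$)
$T{\left(C,J \right)} = \frac{C + J}{-5 + C}$
$o{\left(b \right)} = 81$ ($o{\left(b \right)} = \frac{9}{2} \cdot 18 = 81$)
$\left(- o{\left(T{\left(0,w{\left(L{\left(6,-4 \right)},-4 \right)} \right)} \right)}\right)^{2} = \left(\left(-1\right) 81\right)^{2} = \left(-81\right)^{2} = 6561$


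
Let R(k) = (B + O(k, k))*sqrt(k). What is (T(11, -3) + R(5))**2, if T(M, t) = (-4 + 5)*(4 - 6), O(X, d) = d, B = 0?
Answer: 129 - 20*sqrt(5) ≈ 84.279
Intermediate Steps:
R(k) = k**(3/2) (R(k) = (0 + k)*sqrt(k) = k*sqrt(k) = k**(3/2))
T(M, t) = -2 (T(M, t) = 1*(-2) = -2)
(T(11, -3) + R(5))**2 = (-2 + 5**(3/2))**2 = (-2 + 5*sqrt(5))**2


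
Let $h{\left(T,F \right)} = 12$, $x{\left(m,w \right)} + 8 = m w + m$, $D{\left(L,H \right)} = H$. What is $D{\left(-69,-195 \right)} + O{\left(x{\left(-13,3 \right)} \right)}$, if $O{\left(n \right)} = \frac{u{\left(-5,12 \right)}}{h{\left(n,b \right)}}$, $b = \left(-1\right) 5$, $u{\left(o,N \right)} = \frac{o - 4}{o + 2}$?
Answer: $- \frac{779}{4} \approx -194.75$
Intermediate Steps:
$u{\left(o,N \right)} = \frac{-4 + o}{2 + o}$
$b = -5$
$x{\left(m,w \right)} = -8 + m + m w$ ($x{\left(m,w \right)} = -8 + \left(m w + m\right) = -8 + \left(m + m w\right) = -8 + m + m w$)
$O{\left(n \right)} = \frac{1}{4}$ ($O{\left(n \right)} = \frac{\frac{1}{2 - 5} \left(-4 - 5\right)}{12} = \frac{1}{-3} \left(-9\right) \frac{1}{12} = \left(- \frac{1}{3}\right) \left(-9\right) \frac{1}{12} = 3 \cdot \frac{1}{12} = \frac{1}{4}$)
$D{\left(-69,-195 \right)} + O{\left(x{\left(-13,3 \right)} \right)} = -195 + \frac{1}{4} = - \frac{779}{4}$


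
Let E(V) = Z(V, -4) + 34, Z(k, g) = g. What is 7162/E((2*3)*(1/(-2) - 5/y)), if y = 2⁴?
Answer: 3581/15 ≈ 238.73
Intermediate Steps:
y = 16
E(V) = 30 (E(V) = -4 + 34 = 30)
7162/E((2*3)*(1/(-2) - 5/y)) = 7162/30 = 7162*(1/30) = 3581/15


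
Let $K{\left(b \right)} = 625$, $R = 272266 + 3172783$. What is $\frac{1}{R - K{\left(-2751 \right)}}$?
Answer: $\frac{1}{3444424} \approx 2.9032 \cdot 10^{-7}$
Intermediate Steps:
$R = 3445049$
$\frac{1}{R - K{\left(-2751 \right)}} = \frac{1}{3445049 - 625} = \frac{1}{3444424}$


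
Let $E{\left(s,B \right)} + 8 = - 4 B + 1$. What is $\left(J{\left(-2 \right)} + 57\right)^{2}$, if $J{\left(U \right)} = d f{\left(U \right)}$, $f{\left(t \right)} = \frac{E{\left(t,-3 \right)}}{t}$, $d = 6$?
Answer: $1764$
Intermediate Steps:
$E{\left(s,B \right)} = -7 - 4 B$ ($E{\left(s,B \right)} = -8 - \left(-1 + 4 B\right) = -7 - 4 B$)
$f{\left(t \right)} = \frac{5}{t}$ ($f{\left(t \right)} = \frac{-7 - -12}{t} = \frac{-7 + 12}{t} = \frac{5}{t}$)
$J{\left(U \right)} = \frac{30}{U}$ ($J{\left(U \right)} = 6 \frac{5}{U} = \frac{30}{U}$)
$\left(J{\left(-2 \right)} + 57\right)^{2} = \left(\frac{30}{-2} + 57\right)^{2} = \left(30 \left(- \frac{1}{2}\right) + 57\right)^{2} = \left(-15 + 57\right)^{2} = 42^{2} = 1764$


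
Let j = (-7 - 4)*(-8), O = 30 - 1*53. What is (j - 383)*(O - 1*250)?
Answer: 80535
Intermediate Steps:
O = -23 (O = 30 - 53 = -23)
j = 88 (j = -11*(-8) = 88)
(j - 383)*(O - 1*250) = (88 - 383)*(-23 - 1*250) = -295*(-23 - 250) = -295*(-273) = 80535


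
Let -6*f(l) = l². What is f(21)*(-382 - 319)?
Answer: 103047/2 ≈ 51524.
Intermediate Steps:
f(l) = -l²/6
f(21)*(-382 - 319) = (-⅙*21²)*(-382 - 319) = -⅙*441*(-701) = -147/2*(-701) = 103047/2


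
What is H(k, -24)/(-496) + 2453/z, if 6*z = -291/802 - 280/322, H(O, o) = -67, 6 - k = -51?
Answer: -134656637977/11275568 ≈ -11942.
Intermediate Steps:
k = 57 (k = 6 - 1*(-51) = 6 + 51 = 57)
z = -22733/110676 (z = (-291/802 - 280/322)/6 = (-291*1/802 - 280*1/322)/6 = (-291/802 - 20/23)/6 = (⅙)*(-22733/18446) = -22733/110676 ≈ -0.20540)
H(k, -24)/(-496) + 2453/z = -67/(-496) + 2453/(-22733/110676) = -67*(-1/496) + 2453*(-110676/22733) = 67/496 - 271488228/22733 = -134656637977/11275568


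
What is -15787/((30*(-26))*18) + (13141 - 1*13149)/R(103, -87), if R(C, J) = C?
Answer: 1513741/1446120 ≈ 1.0468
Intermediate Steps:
-15787/((30*(-26))*18) + (13141 - 1*13149)/R(103, -87) = -15787/((30*(-26))*18) + (13141 - 1*13149)/103 = -15787/((-780*18)) + (13141 - 13149)*(1/103) = -15787/(-14040) - 8*1/103 = -15787*(-1/14040) - 8/103 = 15787/14040 - 8/103 = 1513741/1446120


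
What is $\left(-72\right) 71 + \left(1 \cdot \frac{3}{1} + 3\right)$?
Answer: $-5106$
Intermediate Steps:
$\left(-72\right) 71 + \left(1 \cdot \frac{3}{1} + 3\right) = -5112 + \left(1 \cdot 3 \cdot 1 + 3\right) = -5112 + \left(1 \cdot 3 + 3\right) = -5112 + \left(3 + 3\right) = -5112 + 6 = -5106$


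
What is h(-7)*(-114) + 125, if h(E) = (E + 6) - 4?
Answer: 695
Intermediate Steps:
h(E) = 2 + E (h(E) = (6 + E) - 4 = 2 + E)
h(-7)*(-114) + 125 = (2 - 7)*(-114) + 125 = -5*(-114) + 125 = 570 + 125 = 695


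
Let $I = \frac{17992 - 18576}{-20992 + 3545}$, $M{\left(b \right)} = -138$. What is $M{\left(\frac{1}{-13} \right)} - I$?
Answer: $- \frac{32990}{239} \approx -138.03$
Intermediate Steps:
$I = \frac{8}{239}$ ($I = - \frac{584}{-17447} = \left(-584\right) \left(- \frac{1}{17447}\right) = \frac{8}{239} \approx 0.033473$)
$M{\left(\frac{1}{-13} \right)} - I = -138 - \frac{8}{239} = - \frac{32990}{239}$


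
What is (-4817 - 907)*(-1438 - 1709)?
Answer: 18013428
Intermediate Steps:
(-4817 - 907)*(-1438 - 1709) = -5724*(-3147) = 18013428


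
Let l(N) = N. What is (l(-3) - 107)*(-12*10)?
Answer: 13200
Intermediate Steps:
(l(-3) - 107)*(-12*10) = (-3 - 107)*(-12*10) = -110*(-120) = 13200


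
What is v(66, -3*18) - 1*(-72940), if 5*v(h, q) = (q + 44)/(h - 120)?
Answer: 1969381/27 ≈ 72940.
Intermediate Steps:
v(h, q) = (44 + q)/(5*(-120 + h)) (v(h, q) = ((q + 44)/(h - 120))/5 = ((44 + q)/(-120 + h))/5 = (44 + q)/(5*(-120 + h)))
v(66, -3*18) - 1*(-72940) = (44 - 3*18)/(5*(-120 + 66)) - 1*(-72940) = (⅕)*(44 - 54)/(-54) + 72940 = (⅕)*(-1/54)*(-10) + 72940 = 1/27 + 72940 = 1969381/27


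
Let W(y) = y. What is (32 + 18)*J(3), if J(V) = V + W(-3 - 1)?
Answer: -50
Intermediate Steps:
J(V) = -4 + V (J(V) = V + (-3 - 1) = V - 4 = -4 + V)
(32 + 18)*J(3) = (32 + 18)*(-4 + 3) = 50*(-1) = -50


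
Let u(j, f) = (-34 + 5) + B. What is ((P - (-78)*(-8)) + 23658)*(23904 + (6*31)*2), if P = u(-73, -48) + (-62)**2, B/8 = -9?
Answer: 650038452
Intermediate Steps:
B = -72 (B = 8*(-9) = -72)
u(j, f) = -101 (u(j, f) = (-34 + 5) - 72 = -29 - 72 = -101)
P = 3743 (P = -101 + (-62)**2 = -101 + 3844 = 3743)
((P - (-78)*(-8)) + 23658)*(23904 + (6*31)*2) = ((3743 - (-78)*(-8)) + 23658)*(23904 + (6*31)*2) = ((3743 - 1*624) + 23658)*(23904 + 186*2) = ((3743 - 624) + 23658)*(23904 + 372) = (3119 + 23658)*24276 = 26777*24276 = 650038452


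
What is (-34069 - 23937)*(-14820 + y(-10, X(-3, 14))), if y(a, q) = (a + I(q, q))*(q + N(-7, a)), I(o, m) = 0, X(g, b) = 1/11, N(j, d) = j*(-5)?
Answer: 9680041280/11 ≈ 8.8000e+8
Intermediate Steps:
N(j, d) = -5*j
X(g, b) = 1/11
y(a, q) = a*(35 + q) (y(a, q) = (a + 0)*(q - 5*(-7)) = a*(q + 35) = a*(35 + q))
(-34069 - 23937)*(-14820 + y(-10, X(-3, 14))) = (-34069 - 23937)*(-14820 - 10*(35 + 1/11)) = -58006*(-14820 - 10*386/11) = -58006*(-14820 - 3860/11) = -58006*(-166880/11) = 9680041280/11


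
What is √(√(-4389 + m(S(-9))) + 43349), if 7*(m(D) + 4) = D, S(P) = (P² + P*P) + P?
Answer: √(2124101 + 7*I*√214186)/7 ≈ 208.2 + 0.15877*I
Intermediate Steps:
S(P) = P + 2*P² (S(P) = (P² + P²) + P = 2*P² + P = P + 2*P²)
m(D) = -4 + D/7
√(√(-4389 + m(S(-9))) + 43349) = √(√(-4389 + (-4 + (-9*(1 + 2*(-9)))/7)) + 43349) = √(√(-4389 + (-4 + (-9*(1 - 18))/7)) + 43349) = √(√(-4389 + (-4 + (-9*(-17))/7)) + 43349) = √(√(-4389 + (-4 + (⅐)*153)) + 43349) = √(√(-4389 + (-4 + 153/7)) + 43349) = √(√(-4389 + 125/7) + 43349) = √(√(-30598/7) + 43349) = √(I*√214186/7 + 43349) = √(43349 + I*√214186/7)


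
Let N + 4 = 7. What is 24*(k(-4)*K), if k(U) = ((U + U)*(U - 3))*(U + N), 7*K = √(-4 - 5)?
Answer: -576*I ≈ -576.0*I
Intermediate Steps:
N = 3 (N = -4 + 7 = 3)
K = 3*I/7 (K = √(-4 - 5)/7 = √(-9)/7 = (3*I)/7 = 3*I/7 ≈ 0.42857*I)
k(U) = 2*U*(-3 + U)*(3 + U) (k(U) = ((U + U)*(U - 3))*(U + 3) = ((2*U)*(-3 + U))*(3 + U) = (2*U*(-3 + U))*(3 + U) = 2*U*(-3 + U)*(3 + U))
24*(k(-4)*K) = 24*((2*(-4)*(-9 + (-4)²))*(3*I/7)) = 24*((2*(-4)*(-9 + 16))*(3*I/7)) = 24*((2*(-4)*7)*(3*I/7)) = 24*(-24*I) = -576*I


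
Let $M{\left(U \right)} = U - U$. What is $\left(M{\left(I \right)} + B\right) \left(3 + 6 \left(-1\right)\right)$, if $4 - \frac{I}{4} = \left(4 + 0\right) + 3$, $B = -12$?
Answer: $36$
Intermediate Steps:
$I = -12$ ($I = 16 - 4 \left(\left(4 + 0\right) + 3\right) = 16 - 4 \left(4 + 3\right) = 16 - 28 = -12$)
$M{\left(U \right)} = 0$
$\left(M{\left(I \right)} + B\right) \left(3 + 6 \left(-1\right)\right) = \left(0 - 12\right) \left(3 + 6 \left(-1\right)\right) = - 12 \left(3 - 6\right) = \left(-12\right) \left(-3\right) = 36$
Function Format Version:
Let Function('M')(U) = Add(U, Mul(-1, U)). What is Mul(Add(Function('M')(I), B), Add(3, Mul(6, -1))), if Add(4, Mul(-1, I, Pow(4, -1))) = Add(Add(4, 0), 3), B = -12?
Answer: 36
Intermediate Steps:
I = -12 (I = Add(16, Mul(-4, Add(Add(4, 0), 3))) = Add(16, Mul(-4, Add(4, 3))) = Add(16, Mul(-4, 7)) = Add(16, -28) = -12)
Function('M')(U) = 0
Mul(Add(Function('M')(I), B), Add(3, Mul(6, -1))) = Mul(Add(0, -12), Add(3, Mul(6, -1))) = Mul(-12, Add(3, -6)) = Mul(-12, -3) = 36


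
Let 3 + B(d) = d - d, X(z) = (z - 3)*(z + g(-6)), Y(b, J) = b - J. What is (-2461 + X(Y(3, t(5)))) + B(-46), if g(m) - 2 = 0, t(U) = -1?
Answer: -2458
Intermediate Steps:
g(m) = 2 (g(m) = 2 + 0 = 2)
X(z) = (-3 + z)*(2 + z) (X(z) = (z - 3)*(z + 2) = (-3 + z)*(2 + z))
B(d) = -3 (B(d) = -3 + (d - d) = -3 + 0 = -3)
(-2461 + X(Y(3, t(5)))) + B(-46) = (-2461 + (-6 + (3 - 1*(-1))**2 - (3 - 1*(-1)))) - 3 = (-2461 + (-6 + (3 + 1)**2 - (3 + 1))) - 3 = (-2461 + (-6 + 4**2 - 1*4)) - 3 = (-2461 + (-6 + 16 - 4)) - 3 = (-2461 + 6) - 3 = -2455 - 3 = -2458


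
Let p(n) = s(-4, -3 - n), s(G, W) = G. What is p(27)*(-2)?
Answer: 8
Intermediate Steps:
p(n) = -4
p(27)*(-2) = -4*(-2) = 8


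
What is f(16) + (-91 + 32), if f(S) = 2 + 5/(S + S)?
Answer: -1819/32 ≈ -56.844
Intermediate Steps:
f(S) = 2 + 5/(2*S) (f(S) = 2 + 5/((2*S)) = 2 + 5*(1/(2*S)) = 2 + 5/(2*S))
f(16) + (-91 + 32) = (2 + (5/2)/16) + (-91 + 32) = (2 + (5/2)*(1/16)) - 59 = (2 + 5/32) - 59 = 69/32 - 59 = -1819/32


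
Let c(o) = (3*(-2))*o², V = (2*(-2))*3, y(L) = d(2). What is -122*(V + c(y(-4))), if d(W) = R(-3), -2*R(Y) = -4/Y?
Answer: 5368/3 ≈ 1789.3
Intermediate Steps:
R(Y) = 2/Y (R(Y) = -(-2)/Y = 2/Y)
d(W) = -⅔ (d(W) = 2/(-3) = 2*(-⅓) = -⅔)
y(L) = -⅔
V = -12 (V = -4*3 = -12)
c(o) = -6*o²
-122*(V + c(y(-4))) = -122*(-12 - 6*(-⅔)²) = -122*(-12 - 6*4/9) = -122*(-12 - 8/3) = -122*(-44/3) = 5368/3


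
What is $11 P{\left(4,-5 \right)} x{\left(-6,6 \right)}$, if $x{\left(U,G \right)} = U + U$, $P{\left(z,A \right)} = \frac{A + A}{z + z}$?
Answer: $165$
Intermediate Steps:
$P{\left(z,A \right)} = \frac{A}{z}$ ($P{\left(z,A \right)} = \frac{2 A}{2 z} = 2 A \frac{1}{2 z} = \frac{A}{z}$)
$x{\left(U,G \right)} = 2 U$
$11 P{\left(4,-5 \right)} x{\left(-6,6 \right)} = 11 \left(- \frac{5}{4}\right) 2 \left(-6\right) = 11 \left(\left(-5\right) \frac{1}{4}\right) \left(-12\right) = 11 \left(- \frac{5}{4}\right) \left(-12\right) = \left(- \frac{55}{4}\right) \left(-12\right) = 165$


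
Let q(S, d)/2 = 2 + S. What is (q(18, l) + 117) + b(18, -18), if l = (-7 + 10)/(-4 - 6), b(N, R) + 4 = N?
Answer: 171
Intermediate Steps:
b(N, R) = -4 + N
l = -3/10 (l = 3/(-10) = 3*(-1/10) = -3/10 ≈ -0.30000)
q(S, d) = 4 + 2*S (q(S, d) = 2*(2 + S) = 4 + 2*S)
(q(18, l) + 117) + b(18, -18) = ((4 + 2*18) + 117) + (-4 + 18) = ((4 + 36) + 117) + 14 = (40 + 117) + 14 = 157 + 14 = 171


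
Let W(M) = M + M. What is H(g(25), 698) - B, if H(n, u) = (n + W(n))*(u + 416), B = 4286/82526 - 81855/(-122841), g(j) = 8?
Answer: 15057275558840/563198687 ≈ 26735.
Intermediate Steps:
B = 404536792/563198687 (B = 4286*(1/82526) - 81855*(-1/122841) = 2143/41263 + 9095/13649 = 404536792/563198687 ≈ 0.71828)
W(M) = 2*M
H(n, u) = 3*n*(416 + u) (H(n, u) = (n + 2*n)*(u + 416) = (3*n)*(416 + u) = 3*n*(416 + u))
H(g(25), 698) - B = 3*8*(416 + 698) - 1*404536792/563198687 = 3*8*1114 - 404536792/563198687 = 26736 - 404536792/563198687 = 15057275558840/563198687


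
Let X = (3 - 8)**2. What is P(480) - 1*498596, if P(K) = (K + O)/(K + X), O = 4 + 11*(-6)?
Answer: -251790562/505 ≈ -4.9860e+5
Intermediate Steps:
X = 25 (X = (-5)**2 = 25)
O = -62 (O = 4 - 66 = -62)
P(K) = (-62 + K)/(25 + K) (P(K) = (K - 62)/(K + 25) = (-62 + K)/(25 + K))
P(480) - 1*498596 = (-62 + 480)/(25 + 480) - 1*498596 = 418/505 - 498596 = -251790562/505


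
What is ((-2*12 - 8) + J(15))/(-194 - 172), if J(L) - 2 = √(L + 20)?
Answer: 5/61 - √35/366 ≈ 0.065803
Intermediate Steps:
J(L) = 2 + √(20 + L) (J(L) = 2 + √(L + 20) = 2 + √(20 + L))
((-2*12 - 8) + J(15))/(-194 - 172) = ((-2*12 - 8) + (2 + √(20 + 15)))/(-194 - 172) = ((-24 - 8) + (2 + √35))/(-366) = (-32 + (2 + √35))*(-1/366) = (-30 + √35)*(-1/366) = 5/61 - √35/366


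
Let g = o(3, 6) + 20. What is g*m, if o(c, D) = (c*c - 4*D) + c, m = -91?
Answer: -728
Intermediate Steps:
o(c, D) = c + c² - 4*D (o(c, D) = (c² - 4*D) + c = c + c² - 4*D)
g = 8 (g = (3 + 3² - 4*6) + 20 = (3 + 9 - 24) + 20 = -12 + 20 = 8)
g*m = 8*(-91) = -728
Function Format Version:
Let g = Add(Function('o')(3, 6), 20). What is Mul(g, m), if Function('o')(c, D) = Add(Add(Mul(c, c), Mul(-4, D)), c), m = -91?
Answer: -728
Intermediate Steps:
Function('o')(c, D) = Add(c, Pow(c, 2), Mul(-4, D)) (Function('o')(c, D) = Add(Add(Pow(c, 2), Mul(-4, D)), c) = Add(c, Pow(c, 2), Mul(-4, D)))
g = 8 (g = Add(Add(3, Pow(3, 2), Mul(-4, 6)), 20) = Add(Add(3, 9, -24), 20) = Add(-12, 20) = 8)
Mul(g, m) = Mul(8, -91) = -728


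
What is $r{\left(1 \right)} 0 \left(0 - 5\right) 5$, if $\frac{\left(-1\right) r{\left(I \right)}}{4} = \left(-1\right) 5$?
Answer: $0$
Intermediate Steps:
$r{\left(I \right)} = 20$ ($r{\left(I \right)} = - 4 \left(\left(-1\right) 5\right) = \left(-4\right) \left(-5\right) = 20$)
$r{\left(1 \right)} 0 \left(0 - 5\right) 5 = 20 \cdot 0 \left(0 - 5\right) 5 = 0 \left(\left(-5\right) 5\right) = 0 \left(-25\right) = 0$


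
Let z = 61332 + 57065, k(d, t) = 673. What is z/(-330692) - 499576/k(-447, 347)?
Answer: -165285467773/222555716 ≈ -742.67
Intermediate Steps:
z = 118397
z/(-330692) - 499576/k(-447, 347) = 118397/(-330692) - 499576/673 = 118397*(-1/330692) - 499576*1/673 = -118397/330692 - 499576/673 = -165285467773/222555716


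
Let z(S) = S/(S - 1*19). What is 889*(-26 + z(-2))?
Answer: -69088/3 ≈ -23029.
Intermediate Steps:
z(S) = S/(-19 + S) (z(S) = S/(S - 19) = S/(-19 + S))
889*(-26 + z(-2)) = 889*(-26 - 2/(-19 - 2)) = 889*(-26 - 2/(-21)) = 889*(-26 - 2*(-1/21)) = 889*(-26 + 2/21) = 889*(-544/21) = -69088/3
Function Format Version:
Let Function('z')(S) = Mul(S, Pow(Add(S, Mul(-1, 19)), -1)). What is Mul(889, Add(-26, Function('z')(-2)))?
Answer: Rational(-69088, 3) ≈ -23029.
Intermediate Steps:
Function('z')(S) = Mul(S, Pow(Add(-19, S), -1)) (Function('z')(S) = Mul(S, Pow(Add(S, -19), -1)) = Mul(S, Pow(Add(-19, S), -1)))
Mul(889, Add(-26, Function('z')(-2))) = Mul(889, Add(-26, Mul(-2, Pow(Add(-19, -2), -1)))) = Mul(889, Add(-26, Mul(-2, Pow(-21, -1)))) = Mul(889, Add(-26, Mul(-2, Rational(-1, 21)))) = Mul(889, Add(-26, Rational(2, 21))) = Mul(889, Rational(-544, 21)) = Rational(-69088, 3)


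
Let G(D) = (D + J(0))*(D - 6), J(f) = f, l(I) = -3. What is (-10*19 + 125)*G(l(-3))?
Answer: -1755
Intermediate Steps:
G(D) = D*(-6 + D) (G(D) = (D + 0)*(D - 6) = D*(-6 + D))
(-10*19 + 125)*G(l(-3)) = (-10*19 + 125)*(-3*(-6 - 3)) = (-190 + 125)*(-3*(-9)) = -65*27 = -1755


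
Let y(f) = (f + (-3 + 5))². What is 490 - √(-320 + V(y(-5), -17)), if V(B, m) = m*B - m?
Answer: 490 - 2*I*√114 ≈ 490.0 - 21.354*I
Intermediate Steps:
y(f) = (2 + f)² (y(f) = (f + 2)² = (2 + f)²)
V(B, m) = -m + B*m (V(B, m) = B*m - m = -m + B*m)
490 - √(-320 + V(y(-5), -17)) = 490 - √(-320 - 17*(-1 + (2 - 5)²)) = 490 - √(-320 - 17*(-1 + (-3)²)) = 490 - √(-320 - 17*(-1 + 9)) = 490 - √(-320 - 17*8) = 490 - √(-320 - 136) = 490 - √(-456) = 490 - 2*I*√114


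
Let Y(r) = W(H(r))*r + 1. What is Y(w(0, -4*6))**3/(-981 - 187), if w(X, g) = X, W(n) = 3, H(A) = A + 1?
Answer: -1/1168 ≈ -0.00085616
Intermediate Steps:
H(A) = 1 + A
Y(r) = 1 + 3*r (Y(r) = 3*r + 1 = 1 + 3*r)
Y(w(0, -4*6))**3/(-981 - 187) = (1 + 3*0)**3/(-981 - 187) = (1 + 0)**3/(-1168) = 1**3*(-1/1168) = 1*(-1/1168) = -1/1168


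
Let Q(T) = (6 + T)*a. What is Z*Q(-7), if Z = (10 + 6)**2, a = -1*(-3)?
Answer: -768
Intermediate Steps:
a = 3
Q(T) = 18 + 3*T (Q(T) = (6 + T)*3 = 18 + 3*T)
Z = 256 (Z = 16**2 = 256)
Z*Q(-7) = 256*(18 + 3*(-7)) = 256*(18 - 21) = 256*(-3) = -768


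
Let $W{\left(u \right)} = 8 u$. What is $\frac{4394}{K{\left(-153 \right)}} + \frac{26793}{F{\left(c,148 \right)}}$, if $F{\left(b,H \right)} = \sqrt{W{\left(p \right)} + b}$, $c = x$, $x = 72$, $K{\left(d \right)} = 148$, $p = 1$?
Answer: $\frac{2197}{74} + \frac{26793 \sqrt{5}}{20} \approx 3025.2$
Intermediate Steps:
$c = 72$
$F{\left(b,H \right)} = \sqrt{8 + b}$ ($F{\left(b,H \right)} = \sqrt{8 \cdot 1 + b} = \sqrt{8 + b}$)
$\frac{4394}{K{\left(-153 \right)}} + \frac{26793}{F{\left(c,148 \right)}} = \frac{4394}{148} + \frac{26793}{\sqrt{8 + 72}} = 4394 \cdot \frac{1}{148} + \frac{26793}{\sqrt{80}} = \frac{2197}{74} + \frac{26793}{4 \sqrt{5}} = \frac{2197}{74} + 26793 \frac{\sqrt{5}}{20} = \frac{2197}{74} + \frac{26793 \sqrt{5}}{20}$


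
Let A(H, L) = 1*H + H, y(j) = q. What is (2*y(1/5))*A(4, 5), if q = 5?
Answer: 80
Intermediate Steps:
y(j) = 5
A(H, L) = 2*H (A(H, L) = H + H = 2*H)
(2*y(1/5))*A(4, 5) = (2*5)*(2*4) = 10*8 = 80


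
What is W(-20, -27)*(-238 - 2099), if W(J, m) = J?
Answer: 46740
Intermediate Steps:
W(-20, -27)*(-238 - 2099) = -20*(-238 - 2099) = -20*(-2337) = 46740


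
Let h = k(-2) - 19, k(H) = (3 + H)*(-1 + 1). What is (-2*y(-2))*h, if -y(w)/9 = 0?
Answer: 0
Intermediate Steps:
y(w) = 0 (y(w) = -9*0 = 0)
k(H) = 0 (k(H) = (3 + H)*0 = 0)
h = -19 (h = 0 - 19 = -19)
(-2*y(-2))*h = -2*0*(-19) = 0*(-19) = 0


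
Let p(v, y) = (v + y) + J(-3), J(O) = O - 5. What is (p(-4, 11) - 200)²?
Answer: 40401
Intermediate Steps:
J(O) = -5 + O
p(v, y) = -8 + v + y (p(v, y) = (v + y) + (-5 - 3) = (v + y) - 8 = -8 + v + y)
(p(-4, 11) - 200)² = ((-8 - 4 + 11) - 200)² = (-1 - 200)² = (-201)² = 40401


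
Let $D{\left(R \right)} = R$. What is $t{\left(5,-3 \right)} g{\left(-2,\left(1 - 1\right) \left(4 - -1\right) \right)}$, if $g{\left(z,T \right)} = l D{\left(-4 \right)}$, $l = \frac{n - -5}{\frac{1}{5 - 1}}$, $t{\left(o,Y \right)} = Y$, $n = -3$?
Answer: $96$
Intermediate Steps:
$l = 8$ ($l = \frac{-3 - -5}{\frac{1}{5 - 1}} = \frac{-3 + 5}{\frac{1}{4}} = 2 \frac{1}{\frac{1}{4}} = 2 \cdot 4 = 8$)
$g{\left(z,T \right)} = -32$ ($g{\left(z,T \right)} = 8 \left(-4\right) = -32$)
$t{\left(5,-3 \right)} g{\left(-2,\left(1 - 1\right) \left(4 - -1\right) \right)} = \left(-3\right) \left(-32\right) = 96$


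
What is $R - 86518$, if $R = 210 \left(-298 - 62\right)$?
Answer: $-162118$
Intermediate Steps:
$R = -75600$ ($R = 210 \left(-360\right) = -75600$)
$R - 86518 = -75600 - 86518 = -162118$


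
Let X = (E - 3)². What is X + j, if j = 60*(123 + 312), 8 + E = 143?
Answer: 43524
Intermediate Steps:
E = 135 (E = -8 + 143 = 135)
j = 26100 (j = 60*435 = 26100)
X = 17424 (X = (135 - 3)² = 132² = 17424)
X + j = 17424 + 26100 = 43524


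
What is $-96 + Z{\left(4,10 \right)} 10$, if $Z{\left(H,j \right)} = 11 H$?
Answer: $344$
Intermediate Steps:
$-96 + Z{\left(4,10 \right)} 10 = -96 + 11 \cdot 4 \cdot 10 = -96 + 44 \cdot 10 = -96 + 440 = 344$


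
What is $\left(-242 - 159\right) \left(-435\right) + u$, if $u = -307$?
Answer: $174128$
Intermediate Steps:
$\left(-242 - 159\right) \left(-435\right) + u = \left(-242 - 159\right) \left(-435\right) - 307 = \left(-401\right) \left(-435\right) - 307 = 174435 - 307 = 174128$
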